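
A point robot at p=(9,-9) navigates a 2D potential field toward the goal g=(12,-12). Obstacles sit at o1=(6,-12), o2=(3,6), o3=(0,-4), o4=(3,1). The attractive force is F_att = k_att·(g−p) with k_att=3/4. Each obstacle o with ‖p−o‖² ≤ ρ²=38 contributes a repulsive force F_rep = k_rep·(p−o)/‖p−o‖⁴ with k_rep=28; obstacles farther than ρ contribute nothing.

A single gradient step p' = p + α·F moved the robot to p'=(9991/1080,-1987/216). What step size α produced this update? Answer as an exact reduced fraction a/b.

F_att = 3/4·(g−p) = 3/4·(3,-3) = (2.2500,-2.2500)
o1: d²=18 ≤ ρ²=38; F_rep = 28·(3,3)/18² = (0.2593,0.2593)
o2: d²=261 > ρ²=38 → inactive
o3: d²=106 > ρ²=38 → inactive
o4: d²=136 > ρ²=38 → inactive
F = F_att + ΣF_rep = (2.5093,-1.9907)
Δp = p'−p = (0.2509,-0.1991); α = Δx/Fx = (271/1080) / (271/108) = 1/10
check: Δy/Fy = (-43/216) / (-215/108) = 1/10 ✓

α = 1/10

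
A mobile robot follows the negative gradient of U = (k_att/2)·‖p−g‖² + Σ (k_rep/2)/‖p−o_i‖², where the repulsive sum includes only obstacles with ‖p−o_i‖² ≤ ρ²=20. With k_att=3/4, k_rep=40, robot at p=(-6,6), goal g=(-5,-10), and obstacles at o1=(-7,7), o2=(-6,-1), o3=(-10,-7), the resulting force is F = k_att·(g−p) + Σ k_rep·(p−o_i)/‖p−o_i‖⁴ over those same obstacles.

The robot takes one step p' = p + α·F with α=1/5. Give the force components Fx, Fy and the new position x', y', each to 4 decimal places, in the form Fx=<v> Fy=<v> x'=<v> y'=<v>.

Fx=10.7500 Fy=-22.0000 x'=-3.8500 y'=1.6000

F_att = 3/4·(g−p) = 3/4·(1,-16) = (0.7500,-12.0000)
o1: d²=2 ≤ ρ²=20; F_rep = 40·(1,-1)/2² = (10.0000,-10.0000)
o2: d²=49 > ρ²=20 → inactive
o3: d²=185 > ρ²=20 → inactive
F = F_att + ΣF_rep = (10.7500,-22.0000)
p' = p + 1/5·F = (-3.8500,1.6000)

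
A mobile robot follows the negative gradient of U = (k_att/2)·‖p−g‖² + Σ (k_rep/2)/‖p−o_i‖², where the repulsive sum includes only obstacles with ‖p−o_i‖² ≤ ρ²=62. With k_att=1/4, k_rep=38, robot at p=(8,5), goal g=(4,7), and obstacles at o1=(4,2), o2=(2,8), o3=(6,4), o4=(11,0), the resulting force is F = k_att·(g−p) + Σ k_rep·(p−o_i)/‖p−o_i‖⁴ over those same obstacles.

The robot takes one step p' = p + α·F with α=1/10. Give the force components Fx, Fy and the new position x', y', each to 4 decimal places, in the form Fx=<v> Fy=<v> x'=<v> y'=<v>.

Fx=2.2972 Fy=2.3105 x'=8.2297 y'=5.2310

F_att = 1/4·(g−p) = 1/4·(-4,2) = (-1.0000,0.5000)
o1: d²=25 ≤ ρ²=62; F_rep = 38·(4,3)/25² = (0.2432,0.1824)
o2: d²=45 ≤ ρ²=62; F_rep = 38·(6,-3)/45² = (0.1126,-0.0563)
o3: d²=5 ≤ ρ²=62; F_rep = 38·(2,1)/5² = (3.0400,1.5200)
o4: d²=34 ≤ ρ²=62; F_rep = 38·(-3,5)/34² = (-0.0986,0.1644)
F = F_att + ΣF_rep = (2.2972,2.3105)
p' = p + 1/10·F = (8.2297,5.2310)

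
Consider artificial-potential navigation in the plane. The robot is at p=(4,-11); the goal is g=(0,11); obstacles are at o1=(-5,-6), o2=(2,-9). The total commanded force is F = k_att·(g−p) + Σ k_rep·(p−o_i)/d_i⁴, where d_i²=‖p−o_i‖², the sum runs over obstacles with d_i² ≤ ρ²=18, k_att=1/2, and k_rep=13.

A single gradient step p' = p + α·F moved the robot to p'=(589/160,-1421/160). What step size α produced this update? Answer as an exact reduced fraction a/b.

α = 1/5

F_att = 1/2·(g−p) = 1/2·(-4,22) = (-2.0000,11.0000)
o1: d²=106 > ρ²=18 → inactive
o2: d²=8 ≤ ρ²=18; F_rep = 13·(2,-2)/8² = (0.4062,-0.4062)
F = F_att + ΣF_rep = (-1.5938,10.5938)
Δp = p'−p = (-0.3187,2.1187); α = Δx/Fx = (-51/160) / (-51/32) = 1/5
check: Δy/Fy = (339/160) / (339/32) = 1/5 ✓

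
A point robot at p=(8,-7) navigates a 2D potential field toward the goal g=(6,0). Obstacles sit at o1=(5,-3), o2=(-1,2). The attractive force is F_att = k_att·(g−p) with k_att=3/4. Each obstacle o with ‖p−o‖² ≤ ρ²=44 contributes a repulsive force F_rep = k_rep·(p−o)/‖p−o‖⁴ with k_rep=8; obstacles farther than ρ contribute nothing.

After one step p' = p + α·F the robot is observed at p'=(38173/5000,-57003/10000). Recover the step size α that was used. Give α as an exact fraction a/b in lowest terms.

α = 1/4

F_att = 3/4·(g−p) = 3/4·(-2,7) = (-1.5000,5.2500)
o1: d²=25 ≤ ρ²=44; F_rep = 8·(3,-4)/25² = (0.0384,-0.0512)
o2: d²=162 > ρ²=44 → inactive
F = F_att + ΣF_rep = (-1.4616,5.1988)
Δp = p'−p = (-0.3654,1.2997); α = Δx/Fx = (-1827/5000) / (-1827/1250) = 1/4
check: Δy/Fy = (12997/10000) / (12997/2500) = 1/4 ✓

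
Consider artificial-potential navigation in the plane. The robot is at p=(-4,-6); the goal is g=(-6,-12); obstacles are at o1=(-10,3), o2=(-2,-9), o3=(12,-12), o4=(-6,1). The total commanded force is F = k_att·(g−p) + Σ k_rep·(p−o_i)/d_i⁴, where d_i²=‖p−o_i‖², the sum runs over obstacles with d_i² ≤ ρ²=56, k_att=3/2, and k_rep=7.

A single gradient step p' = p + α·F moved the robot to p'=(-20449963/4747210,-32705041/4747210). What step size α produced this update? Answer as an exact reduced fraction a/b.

F_att = 3/2·(g−p) = 3/2·(-2,-6) = (-3.0000,-9.0000)
o1: d²=117 > ρ²=56 → inactive
o2: d²=13 ≤ ρ²=56; F_rep = 7·(-2,3)/13² = (-0.0828,0.1243)
o3: d²=292 > ρ²=56 → inactive
o4: d²=53 ≤ ρ²=56; F_rep = 7·(2,-7)/53² = (0.0050,-0.0174)
F = F_att + ΣF_rep = (-3.0779,-8.8932)
Δp = p'−p = (-0.3078,-0.8893); α = Δx/Fx = (-1461123/4747210) / (-1461123/474721) = 1/10
check: Δy/Fy = (-4221781/4747210) / (-4221781/474721) = 1/10 ✓

α = 1/10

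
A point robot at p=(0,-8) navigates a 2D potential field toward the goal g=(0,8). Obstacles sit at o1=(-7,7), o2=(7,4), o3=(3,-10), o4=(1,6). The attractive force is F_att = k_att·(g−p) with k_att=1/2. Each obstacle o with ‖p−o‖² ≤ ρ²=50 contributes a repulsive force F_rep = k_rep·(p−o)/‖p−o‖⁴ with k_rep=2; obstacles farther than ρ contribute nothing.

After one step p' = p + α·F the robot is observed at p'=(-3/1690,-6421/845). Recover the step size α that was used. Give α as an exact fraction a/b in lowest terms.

α = 1/20

F_att = 1/2·(g−p) = 1/2·(0,16) = (0.0000,8.0000)
o1: d²=274 > ρ²=50 → inactive
o2: d²=193 > ρ²=50 → inactive
o3: d²=13 ≤ ρ²=50; F_rep = 2·(-3,2)/13² = (-0.0355,0.0237)
o4: d²=197 > ρ²=50 → inactive
F = F_att + ΣF_rep = (-0.0355,8.0237)
Δp = p'−p = (-0.0018,0.4012); α = Δx/Fx = (-3/1690) / (-6/169) = 1/20
check: Δy/Fy = (339/845) / (1356/169) = 1/20 ✓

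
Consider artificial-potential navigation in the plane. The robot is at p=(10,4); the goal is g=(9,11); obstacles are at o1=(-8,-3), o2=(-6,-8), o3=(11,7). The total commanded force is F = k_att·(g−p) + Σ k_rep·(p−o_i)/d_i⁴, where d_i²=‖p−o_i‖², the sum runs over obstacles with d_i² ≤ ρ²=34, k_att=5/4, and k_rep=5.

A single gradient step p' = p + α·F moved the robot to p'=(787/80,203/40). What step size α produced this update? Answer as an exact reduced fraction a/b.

F_att = 5/4·(g−p) = 5/4·(-1,7) = (-1.2500,8.7500)
o1: d²=373 > ρ²=34 → inactive
o2: d²=400 > ρ²=34 → inactive
o3: d²=10 ≤ ρ²=34; F_rep = 5·(-1,-3)/10² = (-0.0500,-0.1500)
F = F_att + ΣF_rep = (-1.3000,8.6000)
Δp = p'−p = (-0.1625,1.0750); α = Δx/Fx = (-13/80) / (-13/10) = 1/8
check: Δy/Fy = (43/40) / (43/5) = 1/8 ✓

α = 1/8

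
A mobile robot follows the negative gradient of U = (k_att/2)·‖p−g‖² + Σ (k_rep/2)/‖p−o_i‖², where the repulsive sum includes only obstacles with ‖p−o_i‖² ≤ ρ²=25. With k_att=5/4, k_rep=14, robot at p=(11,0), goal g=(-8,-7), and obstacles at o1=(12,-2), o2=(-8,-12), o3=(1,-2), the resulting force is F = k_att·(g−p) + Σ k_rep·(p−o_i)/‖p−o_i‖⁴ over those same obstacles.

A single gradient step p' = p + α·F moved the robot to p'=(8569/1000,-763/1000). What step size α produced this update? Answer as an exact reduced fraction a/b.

F_att = 5/4·(g−p) = 5/4·(-19,-7) = (-23.7500,-8.7500)
o1: d²=5 ≤ ρ²=25; F_rep = 14·(-1,2)/5² = (-0.5600,1.1200)
o2: d²=505 > ρ²=25 → inactive
o3: d²=104 > ρ²=25 → inactive
F = F_att + ΣF_rep = (-24.3100,-7.6300)
Δp = p'−p = (-2.4310,-0.7630); α = Δx/Fx = (-2431/1000) / (-2431/100) = 1/10
check: Δy/Fy = (-763/1000) / (-763/100) = 1/10 ✓

α = 1/10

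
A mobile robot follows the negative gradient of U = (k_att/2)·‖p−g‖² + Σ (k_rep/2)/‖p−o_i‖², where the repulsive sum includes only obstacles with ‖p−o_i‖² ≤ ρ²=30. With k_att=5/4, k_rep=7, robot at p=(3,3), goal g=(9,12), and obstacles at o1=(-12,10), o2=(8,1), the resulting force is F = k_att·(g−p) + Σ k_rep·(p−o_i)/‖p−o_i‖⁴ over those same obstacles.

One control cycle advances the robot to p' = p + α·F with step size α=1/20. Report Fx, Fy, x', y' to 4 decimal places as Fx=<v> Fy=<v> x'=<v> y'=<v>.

F_att = 5/4·(g−p) = 5/4·(6,9) = (7.5000,11.2500)
o1: d²=274 > ρ²=30 → inactive
o2: d²=29 ≤ ρ²=30; F_rep = 7·(-5,2)/29² = (-0.0416,0.0166)
F = F_att + ΣF_rep = (7.4584,11.2666)
p' = p + 1/20·F = (3.3729,3.5633)

Fx=7.4584 Fy=11.2666 x'=3.3729 y'=3.5633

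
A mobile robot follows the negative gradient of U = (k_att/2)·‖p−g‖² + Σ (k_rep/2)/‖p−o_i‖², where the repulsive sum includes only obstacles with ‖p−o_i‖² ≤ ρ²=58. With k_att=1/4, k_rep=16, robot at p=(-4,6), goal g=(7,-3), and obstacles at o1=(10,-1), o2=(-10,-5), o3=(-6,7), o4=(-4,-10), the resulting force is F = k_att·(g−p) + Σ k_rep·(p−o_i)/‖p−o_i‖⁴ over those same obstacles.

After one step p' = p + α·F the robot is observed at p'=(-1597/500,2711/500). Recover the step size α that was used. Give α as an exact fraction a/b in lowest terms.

F_att = 1/4·(g−p) = 1/4·(11,-9) = (2.7500,-2.2500)
o1: d²=245 > ρ²=58 → inactive
o2: d²=157 > ρ²=58 → inactive
o3: d²=5 ≤ ρ²=58; F_rep = 16·(2,-1)/5² = (1.2800,-0.6400)
o4: d²=256 > ρ²=58 → inactive
F = F_att + ΣF_rep = (4.0300,-2.8900)
Δp = p'−p = (0.8060,-0.5780); α = Δx/Fx = (403/500) / (403/100) = 1/5
check: Δy/Fy = (-289/500) / (-289/100) = 1/5 ✓

α = 1/5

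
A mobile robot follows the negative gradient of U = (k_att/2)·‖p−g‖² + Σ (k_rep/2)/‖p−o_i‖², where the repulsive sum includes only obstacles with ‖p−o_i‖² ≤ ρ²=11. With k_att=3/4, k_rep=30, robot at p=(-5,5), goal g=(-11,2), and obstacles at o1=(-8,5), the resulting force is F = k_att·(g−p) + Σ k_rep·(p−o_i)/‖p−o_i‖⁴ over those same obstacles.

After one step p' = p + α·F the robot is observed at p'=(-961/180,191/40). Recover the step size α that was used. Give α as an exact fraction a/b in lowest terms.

α = 1/10

F_att = 3/4·(g−p) = 3/4·(-6,-3) = (-4.5000,-2.2500)
o1: d²=9 ≤ ρ²=11; F_rep = 30·(3,0)/9² = (1.1111,0.0000)
F = F_att + ΣF_rep = (-3.3889,-2.2500)
Δp = p'−p = (-0.3389,-0.2250); α = Δx/Fx = (-61/180) / (-61/18) = 1/10
check: Δy/Fy = (-9/40) / (-9/4) = 1/10 ✓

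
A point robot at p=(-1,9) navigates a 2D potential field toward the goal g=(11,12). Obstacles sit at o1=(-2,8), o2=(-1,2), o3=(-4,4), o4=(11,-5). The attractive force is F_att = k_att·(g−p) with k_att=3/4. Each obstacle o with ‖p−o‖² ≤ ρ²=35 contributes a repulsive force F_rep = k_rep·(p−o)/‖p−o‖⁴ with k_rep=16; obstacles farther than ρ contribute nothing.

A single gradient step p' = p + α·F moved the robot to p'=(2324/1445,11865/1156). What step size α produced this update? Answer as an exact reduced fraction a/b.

F_att = 3/4·(g−p) = 3/4·(12,3) = (9.0000,2.2500)
o1: d²=2 ≤ ρ²=35; F_rep = 16·(1,1)/2² = (4.0000,4.0000)
o2: d²=49 > ρ²=35 → inactive
o3: d²=34 ≤ ρ²=35; F_rep = 16·(3,5)/34² = (0.0415,0.0692)
o4: d²=340 > ρ²=35 → inactive
F = F_att + ΣF_rep = (13.0415,6.3192)
Δp = p'−p = (2.6083,1.2638); α = Δx/Fx = (3769/1445) / (3769/289) = 1/5
check: Δy/Fy = (1461/1156) / (7305/1156) = 1/5 ✓

α = 1/5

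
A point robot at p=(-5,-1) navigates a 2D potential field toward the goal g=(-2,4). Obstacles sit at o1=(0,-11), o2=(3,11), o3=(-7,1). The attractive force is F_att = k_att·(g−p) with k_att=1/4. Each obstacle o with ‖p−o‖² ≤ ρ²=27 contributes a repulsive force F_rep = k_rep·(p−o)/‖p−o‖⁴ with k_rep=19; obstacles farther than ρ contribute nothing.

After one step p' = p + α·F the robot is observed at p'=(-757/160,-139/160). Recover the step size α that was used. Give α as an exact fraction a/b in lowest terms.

F_att = 1/4·(g−p) = 1/4·(3,5) = (0.7500,1.2500)
o1: d²=125 > ρ²=27 → inactive
o2: d²=208 > ρ²=27 → inactive
o3: d²=8 ≤ ρ²=27; F_rep = 19·(2,-2)/8² = (0.5938,-0.5938)
F = F_att + ΣF_rep = (1.3438,0.6562)
Δp = p'−p = (0.2687,0.1313); α = Δx/Fx = (43/160) / (43/32) = 1/5
check: Δy/Fy = (21/160) / (21/32) = 1/5 ✓

α = 1/5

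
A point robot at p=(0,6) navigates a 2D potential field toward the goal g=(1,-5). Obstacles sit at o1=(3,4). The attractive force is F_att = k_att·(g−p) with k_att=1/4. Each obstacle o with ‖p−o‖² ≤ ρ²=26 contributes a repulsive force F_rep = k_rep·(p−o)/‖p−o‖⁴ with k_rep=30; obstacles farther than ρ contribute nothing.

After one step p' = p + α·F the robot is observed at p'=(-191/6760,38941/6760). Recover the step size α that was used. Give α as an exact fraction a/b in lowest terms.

α = 1/10

F_att = 1/4·(g−p) = 1/4·(1,-11) = (0.2500,-2.7500)
o1: d²=13 ≤ ρ²=26; F_rep = 30·(-3,2)/13² = (-0.5325,0.3550)
F = F_att + ΣF_rep = (-0.2825,-2.3950)
Δp = p'−p = (-0.0283,-0.2395); α = Δx/Fx = (-191/6760) / (-191/676) = 1/10
check: Δy/Fy = (-1619/6760) / (-1619/676) = 1/10 ✓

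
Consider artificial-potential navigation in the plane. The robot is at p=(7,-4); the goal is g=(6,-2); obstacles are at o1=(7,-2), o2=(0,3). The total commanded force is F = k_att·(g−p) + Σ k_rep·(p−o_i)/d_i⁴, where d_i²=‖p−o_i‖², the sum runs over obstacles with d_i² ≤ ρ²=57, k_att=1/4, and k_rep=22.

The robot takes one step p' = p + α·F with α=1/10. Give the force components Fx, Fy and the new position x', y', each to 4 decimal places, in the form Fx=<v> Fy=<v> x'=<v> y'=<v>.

F_att = 1/4·(g−p) = 1/4·(-1,2) = (-0.2500,0.5000)
o1: d²=4 ≤ ρ²=57; F_rep = 22·(0,-2)/4² = (0.0000,-2.7500)
o2: d²=98 > ρ²=57 → inactive
F = F_att + ΣF_rep = (-0.2500,-2.2500)
p' = p + 1/10·F = (6.9750,-4.2250)

Fx=-0.2500 Fy=-2.2500 x'=6.9750 y'=-4.2250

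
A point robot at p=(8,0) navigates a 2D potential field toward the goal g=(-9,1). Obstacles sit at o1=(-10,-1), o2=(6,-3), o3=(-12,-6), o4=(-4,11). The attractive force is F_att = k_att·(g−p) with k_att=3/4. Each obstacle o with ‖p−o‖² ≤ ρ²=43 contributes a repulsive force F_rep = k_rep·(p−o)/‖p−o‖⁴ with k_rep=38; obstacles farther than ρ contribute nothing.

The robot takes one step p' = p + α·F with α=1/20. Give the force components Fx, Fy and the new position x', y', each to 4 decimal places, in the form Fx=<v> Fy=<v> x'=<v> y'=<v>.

Fx=-12.3003 Fy=1.4246 x'=7.3850 y'=0.0712

F_att = 3/4·(g−p) = 3/4·(-17,1) = (-12.7500,0.7500)
o1: d²=325 > ρ²=43 → inactive
o2: d²=13 ≤ ρ²=43; F_rep = 38·(2,3)/13² = (0.4497,0.6746)
o3: d²=436 > ρ²=43 → inactive
o4: d²=265 > ρ²=43 → inactive
F = F_att + ΣF_rep = (-12.3003,1.4246)
p' = p + 1/20·F = (7.3850,0.0712)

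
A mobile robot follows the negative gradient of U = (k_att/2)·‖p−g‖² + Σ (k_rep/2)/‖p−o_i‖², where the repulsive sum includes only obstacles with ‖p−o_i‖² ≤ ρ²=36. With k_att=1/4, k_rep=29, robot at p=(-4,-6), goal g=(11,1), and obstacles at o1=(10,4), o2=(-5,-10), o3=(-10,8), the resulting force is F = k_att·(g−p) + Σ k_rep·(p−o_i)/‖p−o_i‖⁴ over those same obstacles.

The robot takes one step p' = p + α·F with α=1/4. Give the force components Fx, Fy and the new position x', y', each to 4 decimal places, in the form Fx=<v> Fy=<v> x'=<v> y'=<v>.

F_att = 1/4·(g−p) = 1/4·(15,7) = (3.7500,1.7500)
o1: d²=296 > ρ²=36 → inactive
o2: d²=17 ≤ ρ²=36; F_rep = 29·(1,4)/17² = (0.1003,0.4014)
o3: d²=232 > ρ²=36 → inactive
F = F_att + ΣF_rep = (3.8503,2.1514)
p' = p + 1/4·F = (-3.0374,-5.4622)

Fx=3.8503 Fy=2.1514 x'=-3.0374 y'=-5.4622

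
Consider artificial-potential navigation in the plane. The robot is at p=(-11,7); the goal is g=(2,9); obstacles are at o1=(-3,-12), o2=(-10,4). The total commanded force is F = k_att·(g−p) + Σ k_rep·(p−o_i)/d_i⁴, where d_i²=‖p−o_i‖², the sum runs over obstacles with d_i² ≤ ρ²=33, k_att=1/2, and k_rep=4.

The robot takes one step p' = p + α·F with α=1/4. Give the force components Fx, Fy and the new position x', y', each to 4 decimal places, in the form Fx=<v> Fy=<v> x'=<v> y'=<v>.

F_att = 1/2·(g−p) = 1/2·(13,2) = (6.5000,1.0000)
o1: d²=425 > ρ²=33 → inactive
o2: d²=10 ≤ ρ²=33; F_rep = 4·(-1,3)/10² = (-0.0400,0.1200)
F = F_att + ΣF_rep = (6.4600,1.1200)
p' = p + 1/4·F = (-9.3850,7.2800)

Fx=6.4600 Fy=1.1200 x'=-9.3850 y'=7.2800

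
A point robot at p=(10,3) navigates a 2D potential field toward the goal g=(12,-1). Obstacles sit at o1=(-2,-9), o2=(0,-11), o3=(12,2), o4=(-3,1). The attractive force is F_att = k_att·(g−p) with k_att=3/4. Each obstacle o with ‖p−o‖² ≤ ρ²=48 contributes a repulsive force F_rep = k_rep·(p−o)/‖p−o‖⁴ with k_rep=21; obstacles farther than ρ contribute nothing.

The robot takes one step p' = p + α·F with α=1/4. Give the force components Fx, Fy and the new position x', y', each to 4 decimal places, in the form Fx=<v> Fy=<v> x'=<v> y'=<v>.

F_att = 3/4·(g−p) = 3/4·(2,-4) = (1.5000,-3.0000)
o1: d²=288 > ρ²=48 → inactive
o2: d²=296 > ρ²=48 → inactive
o3: d²=5 ≤ ρ²=48; F_rep = 21·(-2,1)/5² = (-1.6800,0.8400)
o4: d²=173 > ρ²=48 → inactive
F = F_att + ΣF_rep = (-0.1800,-2.1600)
p' = p + 1/4·F = (9.9550,2.4600)

Fx=-0.1800 Fy=-2.1600 x'=9.9550 y'=2.4600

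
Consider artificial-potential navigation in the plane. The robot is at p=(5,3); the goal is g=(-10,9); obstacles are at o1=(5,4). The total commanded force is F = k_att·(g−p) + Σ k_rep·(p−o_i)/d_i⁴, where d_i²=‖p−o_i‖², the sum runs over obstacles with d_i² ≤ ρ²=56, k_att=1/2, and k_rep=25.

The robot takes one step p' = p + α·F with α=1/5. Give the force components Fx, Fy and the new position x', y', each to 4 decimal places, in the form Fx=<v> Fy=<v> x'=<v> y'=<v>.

F_att = 1/2·(g−p) = 1/2·(-15,6) = (-7.5000,3.0000)
o1: d²=1 ≤ ρ²=56; F_rep = 25·(0,-1)/1² = (0.0000,-25.0000)
F = F_att + ΣF_rep = (-7.5000,-22.0000)
p' = p + 1/5·F = (3.5000,-1.4000)

Fx=-7.5000 Fy=-22.0000 x'=3.5000 y'=-1.4000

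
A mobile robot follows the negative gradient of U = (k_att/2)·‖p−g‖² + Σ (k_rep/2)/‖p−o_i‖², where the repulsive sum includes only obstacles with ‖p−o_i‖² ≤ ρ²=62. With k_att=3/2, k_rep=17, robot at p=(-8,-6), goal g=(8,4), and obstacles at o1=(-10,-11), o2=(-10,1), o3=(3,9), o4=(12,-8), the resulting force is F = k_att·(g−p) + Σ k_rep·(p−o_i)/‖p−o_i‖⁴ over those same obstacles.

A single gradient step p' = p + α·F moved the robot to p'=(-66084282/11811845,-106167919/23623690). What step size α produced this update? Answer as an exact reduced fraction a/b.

F_att = 3/2·(g−p) = 3/2·(16,10) = (24.0000,15.0000)
o1: d²=29 ≤ ρ²=62; F_rep = 17·(2,5)/29² = (0.0404,0.1011)
o2: d²=53 ≤ ρ²=62; F_rep = 17·(2,-7)/53² = (0.0121,-0.0424)
o3: d²=346 > ρ²=62 → inactive
o4: d²=404 > ρ²=62 → inactive
F = F_att + ΣF_rep = (24.0525,15.0587)
Δp = p'−p = (2.4053,1.5059); α = Δx/Fx = (28410478/11811845) / (56820956/2362369) = 1/10
check: Δy/Fy = (35574221/23623690) / (35574221/2362369) = 1/10 ✓

α = 1/10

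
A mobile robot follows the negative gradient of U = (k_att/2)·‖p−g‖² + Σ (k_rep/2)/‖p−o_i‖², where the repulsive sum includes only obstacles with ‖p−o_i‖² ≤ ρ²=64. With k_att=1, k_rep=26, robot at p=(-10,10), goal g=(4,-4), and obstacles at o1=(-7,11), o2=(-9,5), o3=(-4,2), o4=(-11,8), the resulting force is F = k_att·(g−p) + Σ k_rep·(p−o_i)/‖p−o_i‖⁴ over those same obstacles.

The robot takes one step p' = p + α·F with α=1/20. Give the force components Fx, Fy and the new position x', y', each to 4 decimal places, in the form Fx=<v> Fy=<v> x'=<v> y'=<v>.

Fx=14.2215 Fy=-11.9877 x'=-9.2889 y'=9.4006

F_att = 1·(g−p) = 1·(14,-14) = (14.0000,-14.0000)
o1: d²=10 ≤ ρ²=64; F_rep = 26·(-3,-1)/10² = (-0.7800,-0.2600)
o2: d²=26 ≤ ρ²=64; F_rep = 26·(-1,5)/26² = (-0.0385,0.1923)
o3: d²=100 > ρ²=64 → inactive
o4: d²=5 ≤ ρ²=64; F_rep = 26·(1,2)/5² = (1.0400,2.0800)
F = F_att + ΣF_rep = (14.2215,-11.9877)
p' = p + 1/20·F = (-9.2889,9.4006)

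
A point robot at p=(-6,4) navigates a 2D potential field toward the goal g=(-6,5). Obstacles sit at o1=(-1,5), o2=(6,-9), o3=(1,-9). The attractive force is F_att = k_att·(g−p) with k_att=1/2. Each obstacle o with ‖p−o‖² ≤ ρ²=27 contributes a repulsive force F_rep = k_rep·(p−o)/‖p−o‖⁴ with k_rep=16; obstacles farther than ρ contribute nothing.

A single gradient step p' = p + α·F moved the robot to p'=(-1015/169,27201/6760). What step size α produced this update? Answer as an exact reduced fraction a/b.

F_att = 1/2·(g−p) = 1/2·(0,1) = (0.0000,0.5000)
o1: d²=26 ≤ ρ²=27; F_rep = 16·(-5,-1)/26² = (-0.1183,-0.0237)
o2: d²=313 > ρ²=27 → inactive
o3: d²=218 > ρ²=27 → inactive
F = F_att + ΣF_rep = (-0.1183,0.4763)
Δp = p'−p = (-0.0059,0.0238); α = Δx/Fx = (-1/169) / (-20/169) = 1/20
check: Δy/Fy = (161/6760) / (161/338) = 1/20 ✓

α = 1/20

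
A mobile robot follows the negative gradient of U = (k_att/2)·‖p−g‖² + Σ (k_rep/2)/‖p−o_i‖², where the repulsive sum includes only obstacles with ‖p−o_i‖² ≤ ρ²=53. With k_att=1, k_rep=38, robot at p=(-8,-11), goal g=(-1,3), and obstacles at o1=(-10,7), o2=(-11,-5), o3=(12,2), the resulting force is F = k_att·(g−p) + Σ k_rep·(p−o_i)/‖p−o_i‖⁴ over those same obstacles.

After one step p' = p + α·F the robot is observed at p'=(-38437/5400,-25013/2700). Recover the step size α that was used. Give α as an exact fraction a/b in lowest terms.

α = 1/8

F_att = 1·(g−p) = 1·(7,14) = (7.0000,14.0000)
o1: d²=328 > ρ²=53 → inactive
o2: d²=45 ≤ ρ²=53; F_rep = 38·(3,-6)/45² = (0.0563,-0.1126)
o3: d²=569 > ρ²=53 → inactive
F = F_att + ΣF_rep = (7.0563,13.8874)
Δp = p'−p = (0.8820,1.7359); α = Δx/Fx = (4763/5400) / (4763/675) = 1/8
check: Δy/Fy = (4687/2700) / (9374/675) = 1/8 ✓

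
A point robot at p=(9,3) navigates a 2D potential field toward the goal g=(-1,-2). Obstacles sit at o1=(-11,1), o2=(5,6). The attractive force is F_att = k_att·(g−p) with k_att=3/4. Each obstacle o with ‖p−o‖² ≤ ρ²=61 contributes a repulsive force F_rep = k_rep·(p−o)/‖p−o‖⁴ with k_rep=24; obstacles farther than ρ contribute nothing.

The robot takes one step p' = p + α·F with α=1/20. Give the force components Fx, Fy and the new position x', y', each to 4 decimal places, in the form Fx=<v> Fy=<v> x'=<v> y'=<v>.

Fx=-7.3464 Fy=-3.8652 x'=8.6327 y'=2.8067

F_att = 3/4·(g−p) = 3/4·(-10,-5) = (-7.5000,-3.7500)
o1: d²=404 > ρ²=61 → inactive
o2: d²=25 ≤ ρ²=61; F_rep = 24·(4,-3)/25² = (0.1536,-0.1152)
F = F_att + ΣF_rep = (-7.3464,-3.8652)
p' = p + 1/20·F = (8.6327,2.8067)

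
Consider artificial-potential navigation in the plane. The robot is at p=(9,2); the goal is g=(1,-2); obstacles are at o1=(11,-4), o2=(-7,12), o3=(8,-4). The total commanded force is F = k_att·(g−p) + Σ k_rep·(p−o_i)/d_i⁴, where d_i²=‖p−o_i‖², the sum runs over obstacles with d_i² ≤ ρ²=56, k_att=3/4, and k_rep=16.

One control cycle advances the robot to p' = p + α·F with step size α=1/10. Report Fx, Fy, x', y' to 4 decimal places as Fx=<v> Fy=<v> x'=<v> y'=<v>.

Fx=-6.0083 Fy=-2.8699 x'=8.3992 y'=1.7130

F_att = 3/4·(g−p) = 3/4·(-8,-4) = (-6.0000,-3.0000)
o1: d²=40 ≤ ρ²=56; F_rep = 16·(-2,6)/40² = (-0.0200,0.0600)
o2: d²=356 > ρ²=56 → inactive
o3: d²=37 ≤ ρ²=56; F_rep = 16·(1,6)/37² = (0.0117,0.0701)
F = F_att + ΣF_rep = (-6.0083,-2.8699)
p' = p + 1/10·F = (8.3992,1.7130)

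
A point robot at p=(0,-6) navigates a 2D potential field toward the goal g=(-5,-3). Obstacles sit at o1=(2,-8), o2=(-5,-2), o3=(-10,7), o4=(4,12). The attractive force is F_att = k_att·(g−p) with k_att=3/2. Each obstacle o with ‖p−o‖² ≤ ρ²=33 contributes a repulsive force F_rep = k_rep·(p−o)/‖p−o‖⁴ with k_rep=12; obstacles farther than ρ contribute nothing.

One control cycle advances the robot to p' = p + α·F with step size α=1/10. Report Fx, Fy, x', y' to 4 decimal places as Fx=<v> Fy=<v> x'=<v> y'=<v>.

F_att = 3/2·(g−p) = 3/2·(-5,3) = (-7.5000,4.5000)
o1: d²=8 ≤ ρ²=33; F_rep = 12·(-2,2)/8² = (-0.3750,0.3750)
o2: d²=41 > ρ²=33 → inactive
o3: d²=269 > ρ²=33 → inactive
o4: d²=340 > ρ²=33 → inactive
F = F_att + ΣF_rep = (-7.8750,4.8750)
p' = p + 1/10·F = (-0.7875,-5.5125)

Fx=-7.8750 Fy=4.8750 x'=-0.7875 y'=-5.5125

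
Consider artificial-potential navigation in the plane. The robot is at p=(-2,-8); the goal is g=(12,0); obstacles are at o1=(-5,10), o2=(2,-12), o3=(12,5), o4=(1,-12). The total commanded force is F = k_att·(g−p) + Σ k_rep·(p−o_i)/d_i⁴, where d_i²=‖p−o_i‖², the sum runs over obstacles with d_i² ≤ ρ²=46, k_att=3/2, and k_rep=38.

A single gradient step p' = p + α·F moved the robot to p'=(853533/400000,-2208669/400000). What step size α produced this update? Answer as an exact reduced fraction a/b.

α = 1/5

F_att = 3/2·(g−p) = 3/2·(14,8) = (21.0000,12.0000)
o1: d²=333 > ρ²=46 → inactive
o2: d²=32 ≤ ρ²=46; F_rep = 38·(-4,4)/32² = (-0.1484,0.1484)
o3: d²=365 > ρ²=46 → inactive
o4: d²=25 ≤ ρ²=46; F_rep = 38·(-3,4)/25² = (-0.1824,0.2432)
F = F_att + ΣF_rep = (20.6692,12.3916)
Δp = p'−p = (4.1338,2.4783); α = Δx/Fx = (1653533/400000) / (1653533/80000) = 1/5
check: Δy/Fy = (991331/400000) / (991331/80000) = 1/5 ✓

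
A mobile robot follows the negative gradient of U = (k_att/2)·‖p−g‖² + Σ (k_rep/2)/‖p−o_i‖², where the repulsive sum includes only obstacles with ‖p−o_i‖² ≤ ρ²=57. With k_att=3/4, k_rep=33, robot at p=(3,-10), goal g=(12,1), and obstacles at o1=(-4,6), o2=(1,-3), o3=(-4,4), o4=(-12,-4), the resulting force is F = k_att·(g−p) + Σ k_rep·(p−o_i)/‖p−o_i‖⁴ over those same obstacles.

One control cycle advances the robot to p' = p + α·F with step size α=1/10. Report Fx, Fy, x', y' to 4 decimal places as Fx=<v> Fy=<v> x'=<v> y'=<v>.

Fx=6.7735 Fy=8.1678 x'=3.6773 y'=-9.1832

F_att = 3/4·(g−p) = 3/4·(9,11) = (6.7500,8.2500)
o1: d²=305 > ρ²=57 → inactive
o2: d²=53 ≤ ρ²=57; F_rep = 33·(2,-7)/53² = (0.0235,-0.0822)
o3: d²=245 > ρ²=57 → inactive
o4: d²=261 > ρ²=57 → inactive
F = F_att + ΣF_rep = (6.7735,8.1678)
p' = p + 1/10·F = (3.6773,-9.1832)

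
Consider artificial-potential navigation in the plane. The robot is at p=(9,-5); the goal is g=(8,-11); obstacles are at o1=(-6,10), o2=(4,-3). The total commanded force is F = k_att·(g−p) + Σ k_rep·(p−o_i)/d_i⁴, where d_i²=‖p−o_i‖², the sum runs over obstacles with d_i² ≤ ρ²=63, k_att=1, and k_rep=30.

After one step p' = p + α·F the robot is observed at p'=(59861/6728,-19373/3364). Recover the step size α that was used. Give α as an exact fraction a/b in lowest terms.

F_att = 1·(g−p) = 1·(-1,-6) = (-1.0000,-6.0000)
o1: d²=450 > ρ²=63 → inactive
o2: d²=29 ≤ ρ²=63; F_rep = 30·(5,-2)/29² = (0.1784,-0.0713)
F = F_att + ΣF_rep = (-0.8216,-6.0713)
Δp = p'−p = (-0.1027,-0.7589); α = Δx/Fx = (-691/6728) / (-691/841) = 1/8
check: Δy/Fy = (-2553/3364) / (-5106/841) = 1/8 ✓

α = 1/8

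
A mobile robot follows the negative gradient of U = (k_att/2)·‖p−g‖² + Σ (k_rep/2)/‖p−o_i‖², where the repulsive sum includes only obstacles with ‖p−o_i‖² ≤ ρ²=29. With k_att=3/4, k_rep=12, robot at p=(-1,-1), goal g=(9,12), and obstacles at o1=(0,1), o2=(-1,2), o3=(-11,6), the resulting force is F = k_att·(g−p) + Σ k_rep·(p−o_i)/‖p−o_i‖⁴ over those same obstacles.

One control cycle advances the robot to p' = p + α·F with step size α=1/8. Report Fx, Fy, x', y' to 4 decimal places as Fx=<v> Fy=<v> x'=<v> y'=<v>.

Fx=7.0200 Fy=8.3456 x'=-0.1225 y'=0.0432

F_att = 3/4·(g−p) = 3/4·(10,13) = (7.5000,9.7500)
o1: d²=5 ≤ ρ²=29; F_rep = 12·(-1,-2)/5² = (-0.4800,-0.9600)
o2: d²=9 ≤ ρ²=29; F_rep = 12·(0,-3)/9² = (0.0000,-0.4444)
o3: d²=149 > ρ²=29 → inactive
F = F_att + ΣF_rep = (7.0200,8.3456)
p' = p + 1/8·F = (-0.1225,0.0432)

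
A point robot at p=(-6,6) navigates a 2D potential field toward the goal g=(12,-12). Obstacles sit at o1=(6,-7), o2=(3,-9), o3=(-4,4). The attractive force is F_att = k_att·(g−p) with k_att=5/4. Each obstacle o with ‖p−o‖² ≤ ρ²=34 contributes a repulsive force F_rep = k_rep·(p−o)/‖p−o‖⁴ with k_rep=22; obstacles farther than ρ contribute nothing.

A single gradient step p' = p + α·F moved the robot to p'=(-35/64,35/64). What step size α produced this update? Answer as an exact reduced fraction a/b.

F_att = 5/4·(g−p) = 5/4·(18,-18) = (22.5000,-22.5000)
o1: d²=313 > ρ²=34 → inactive
o2: d²=306 > ρ²=34 → inactive
o3: d²=8 ≤ ρ²=34; F_rep = 22·(-2,2)/8² = (-0.6875,0.6875)
F = F_att + ΣF_rep = (21.8125,-21.8125)
Δp = p'−p = (5.4531,-5.4531); α = Δx/Fx = (349/64) / (349/16) = 1/4
check: Δy/Fy = (-349/64) / (-349/16) = 1/4 ✓

α = 1/4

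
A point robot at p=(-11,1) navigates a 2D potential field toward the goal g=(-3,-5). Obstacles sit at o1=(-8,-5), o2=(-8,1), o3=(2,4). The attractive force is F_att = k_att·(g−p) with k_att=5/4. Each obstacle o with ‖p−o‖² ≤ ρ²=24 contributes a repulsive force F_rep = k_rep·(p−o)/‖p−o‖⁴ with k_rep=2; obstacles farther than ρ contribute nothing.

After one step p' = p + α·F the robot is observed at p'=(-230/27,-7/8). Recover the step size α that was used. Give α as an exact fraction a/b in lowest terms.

α = 1/4

F_att = 5/4·(g−p) = 5/4·(8,-6) = (10.0000,-7.5000)
o1: d²=45 > ρ²=24 → inactive
o2: d²=9 ≤ ρ²=24; F_rep = 2·(-3,0)/9² = (-0.0741,0.0000)
o3: d²=178 > ρ²=24 → inactive
F = F_att + ΣF_rep = (9.9259,-7.5000)
Δp = p'−p = (2.4815,-1.8750); α = Δx/Fx = (67/27) / (268/27) = 1/4
check: Δy/Fy = (-15/8) / (-15/2) = 1/4 ✓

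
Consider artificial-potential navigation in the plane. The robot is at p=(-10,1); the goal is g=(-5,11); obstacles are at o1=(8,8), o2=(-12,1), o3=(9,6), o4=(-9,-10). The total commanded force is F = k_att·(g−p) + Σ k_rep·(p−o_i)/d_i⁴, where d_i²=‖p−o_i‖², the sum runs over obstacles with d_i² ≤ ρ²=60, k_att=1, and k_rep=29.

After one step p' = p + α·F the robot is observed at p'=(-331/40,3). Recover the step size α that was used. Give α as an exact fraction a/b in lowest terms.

F_att = 1·(g−p) = 1·(5,10) = (5.0000,10.0000)
o1: d²=373 > ρ²=60 → inactive
o2: d²=4 ≤ ρ²=60; F_rep = 29·(2,0)/4² = (3.6250,0.0000)
o3: d²=386 > ρ²=60 → inactive
o4: d²=122 > ρ²=60 → inactive
F = F_att + ΣF_rep = (8.6250,10.0000)
Δp = p'−p = (1.7250,2.0000); α = Δx/Fx = (69/40) / (69/8) = 1/5
check: Δy/Fy = (2) / (10) = 1/5 ✓

α = 1/5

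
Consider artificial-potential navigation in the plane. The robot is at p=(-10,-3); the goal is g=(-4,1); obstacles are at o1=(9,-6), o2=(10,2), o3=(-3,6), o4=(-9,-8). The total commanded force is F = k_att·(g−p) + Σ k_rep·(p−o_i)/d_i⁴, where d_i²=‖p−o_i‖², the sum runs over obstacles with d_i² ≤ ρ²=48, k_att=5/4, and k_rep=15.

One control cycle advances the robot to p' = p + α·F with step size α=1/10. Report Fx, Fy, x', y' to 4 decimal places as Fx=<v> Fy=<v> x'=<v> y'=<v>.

Fx=7.4778 Fy=5.1109 x'=-9.2522 y'=-2.4889

F_att = 5/4·(g−p) = 5/4·(6,4) = (7.5000,5.0000)
o1: d²=370 > ρ²=48 → inactive
o2: d²=425 > ρ²=48 → inactive
o3: d²=130 > ρ²=48 → inactive
o4: d²=26 ≤ ρ²=48; F_rep = 15·(-1,5)/26² = (-0.0222,0.1109)
F = F_att + ΣF_rep = (7.4778,5.1109)
p' = p + 1/10·F = (-9.2522,-2.4889)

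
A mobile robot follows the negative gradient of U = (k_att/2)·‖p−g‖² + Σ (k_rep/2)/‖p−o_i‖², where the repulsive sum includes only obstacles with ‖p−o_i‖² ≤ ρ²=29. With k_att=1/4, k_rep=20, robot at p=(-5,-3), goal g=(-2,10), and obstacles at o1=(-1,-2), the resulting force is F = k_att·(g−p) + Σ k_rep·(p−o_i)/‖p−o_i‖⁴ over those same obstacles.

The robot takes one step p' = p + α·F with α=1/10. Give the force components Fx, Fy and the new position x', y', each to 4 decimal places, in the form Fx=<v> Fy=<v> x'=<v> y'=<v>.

F_att = 1/4·(g−p) = 1/4·(3,13) = (0.7500,3.2500)
o1: d²=17 ≤ ρ²=29; F_rep = 20·(-4,-1)/17² = (-0.2768,-0.0692)
F = F_att + ΣF_rep = (0.4732,3.1808)
p' = p + 1/10·F = (-4.9527,-2.6819)

Fx=0.4732 Fy=3.1808 x'=-4.9527 y'=-2.6819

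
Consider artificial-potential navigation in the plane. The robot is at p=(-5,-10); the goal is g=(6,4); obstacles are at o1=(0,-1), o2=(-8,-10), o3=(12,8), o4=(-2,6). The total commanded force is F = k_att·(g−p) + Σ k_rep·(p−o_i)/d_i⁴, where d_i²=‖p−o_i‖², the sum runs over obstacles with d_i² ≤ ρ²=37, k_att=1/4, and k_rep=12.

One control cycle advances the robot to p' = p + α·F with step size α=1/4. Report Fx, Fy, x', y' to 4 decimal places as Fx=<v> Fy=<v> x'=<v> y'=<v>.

Fx=3.1944 Fy=3.5000 x'=-4.2014 y'=-9.1250

F_att = 1/4·(g−p) = 1/4·(11,14) = (2.7500,3.5000)
o1: d²=106 > ρ²=37 → inactive
o2: d²=9 ≤ ρ²=37; F_rep = 12·(3,0)/9² = (0.4444,0.0000)
o3: d²=613 > ρ²=37 → inactive
o4: d²=265 > ρ²=37 → inactive
F = F_att + ΣF_rep = (3.1944,3.5000)
p' = p + 1/4·F = (-4.2014,-9.1250)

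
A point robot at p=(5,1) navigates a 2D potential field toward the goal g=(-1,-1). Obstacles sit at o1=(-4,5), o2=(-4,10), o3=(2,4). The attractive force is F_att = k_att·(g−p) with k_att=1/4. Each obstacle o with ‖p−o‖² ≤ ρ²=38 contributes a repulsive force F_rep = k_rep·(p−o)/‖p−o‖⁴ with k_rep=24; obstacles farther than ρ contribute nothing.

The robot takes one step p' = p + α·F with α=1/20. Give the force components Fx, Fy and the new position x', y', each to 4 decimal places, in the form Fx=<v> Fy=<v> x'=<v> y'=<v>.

F_att = 1/4·(g−p) = 1/4·(-6,-2) = (-1.5000,-0.5000)
o1: d²=97 > ρ²=38 → inactive
o2: d²=162 > ρ²=38 → inactive
o3: d²=18 ≤ ρ²=38; F_rep = 24·(3,-3)/18² = (0.2222,-0.2222)
F = F_att + ΣF_rep = (-1.2778,-0.7222)
p' = p + 1/20·F = (4.9361,0.9639)

Fx=-1.2778 Fy=-0.7222 x'=4.9361 y'=0.9639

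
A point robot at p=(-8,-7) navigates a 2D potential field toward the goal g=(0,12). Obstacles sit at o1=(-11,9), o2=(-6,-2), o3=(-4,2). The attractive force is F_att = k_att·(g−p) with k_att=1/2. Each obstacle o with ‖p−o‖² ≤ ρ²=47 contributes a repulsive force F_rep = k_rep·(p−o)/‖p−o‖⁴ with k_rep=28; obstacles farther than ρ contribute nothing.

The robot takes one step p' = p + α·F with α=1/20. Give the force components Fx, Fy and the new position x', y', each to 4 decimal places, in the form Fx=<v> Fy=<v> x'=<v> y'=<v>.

F_att = 1/2·(g−p) = 1/2·(8,19) = (4.0000,9.5000)
o1: d²=265 > ρ²=47 → inactive
o2: d²=29 ≤ ρ²=47; F_rep = 28·(-2,-5)/29² = (-0.0666,-0.1665)
o3: d²=97 > ρ²=47 → inactive
F = F_att + ΣF_rep = (3.9334,9.3335)
p' = p + 1/20·F = (-7.8033,-6.5333)

Fx=3.9334 Fy=9.3335 x'=-7.8033 y'=-6.5333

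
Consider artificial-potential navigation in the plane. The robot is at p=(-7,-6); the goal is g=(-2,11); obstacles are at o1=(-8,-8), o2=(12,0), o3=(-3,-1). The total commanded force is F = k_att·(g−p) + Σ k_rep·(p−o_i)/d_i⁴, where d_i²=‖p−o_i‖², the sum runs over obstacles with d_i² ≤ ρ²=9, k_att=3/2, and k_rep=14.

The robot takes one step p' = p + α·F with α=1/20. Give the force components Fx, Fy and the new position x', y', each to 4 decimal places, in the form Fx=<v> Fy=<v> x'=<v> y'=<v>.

Fx=8.0600 Fy=26.6200 x'=-6.5970 y'=-4.6690

F_att = 3/2·(g−p) = 3/2·(5,17) = (7.5000,25.5000)
o1: d²=5 ≤ ρ²=9; F_rep = 14·(1,2)/5² = (0.5600,1.1200)
o2: d²=397 > ρ²=9 → inactive
o3: d²=41 > ρ²=9 → inactive
F = F_att + ΣF_rep = (8.0600,26.6200)
p' = p + 1/20·F = (-6.5970,-4.6690)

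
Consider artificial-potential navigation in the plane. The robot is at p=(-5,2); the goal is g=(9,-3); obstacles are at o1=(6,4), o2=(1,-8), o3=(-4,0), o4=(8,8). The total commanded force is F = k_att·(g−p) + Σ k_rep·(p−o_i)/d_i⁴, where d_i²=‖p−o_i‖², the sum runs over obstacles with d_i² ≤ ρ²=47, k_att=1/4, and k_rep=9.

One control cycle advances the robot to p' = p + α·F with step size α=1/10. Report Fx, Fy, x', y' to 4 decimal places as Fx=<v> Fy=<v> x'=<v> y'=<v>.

F_att = 1/4·(g−p) = 1/4·(14,-5) = (3.5000,-1.2500)
o1: d²=125 > ρ²=47 → inactive
o2: d²=136 > ρ²=47 → inactive
o3: d²=5 ≤ ρ²=47; F_rep = 9·(-1,2)/5² = (-0.3600,0.7200)
o4: d²=205 > ρ²=47 → inactive
F = F_att + ΣF_rep = (3.1400,-0.5300)
p' = p + 1/10·F = (-4.6860,1.9470)

Fx=3.1400 Fy=-0.5300 x'=-4.6860 y'=1.9470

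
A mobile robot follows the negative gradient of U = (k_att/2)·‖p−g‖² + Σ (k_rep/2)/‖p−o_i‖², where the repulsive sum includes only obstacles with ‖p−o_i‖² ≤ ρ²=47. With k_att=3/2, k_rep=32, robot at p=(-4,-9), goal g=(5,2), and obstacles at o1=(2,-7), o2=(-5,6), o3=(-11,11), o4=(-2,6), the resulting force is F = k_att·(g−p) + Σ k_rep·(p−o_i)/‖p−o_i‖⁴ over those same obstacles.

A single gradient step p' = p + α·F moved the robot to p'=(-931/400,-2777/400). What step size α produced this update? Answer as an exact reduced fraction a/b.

F_att = 3/2·(g−p) = 3/2·(9,11) = (13.5000,16.5000)
o1: d²=40 ≤ ρ²=47; F_rep = 32·(-6,-2)/40² = (-0.1200,-0.0400)
o2: d²=226 > ρ²=47 → inactive
o3: d²=449 > ρ²=47 → inactive
o4: d²=229 > ρ²=47 → inactive
F = F_att + ΣF_rep = (13.3800,16.4600)
Δp = p'−p = (1.6725,2.0575); α = Δx/Fx = (669/400) / (669/50) = 1/8
check: Δy/Fy = (823/400) / (823/50) = 1/8 ✓

α = 1/8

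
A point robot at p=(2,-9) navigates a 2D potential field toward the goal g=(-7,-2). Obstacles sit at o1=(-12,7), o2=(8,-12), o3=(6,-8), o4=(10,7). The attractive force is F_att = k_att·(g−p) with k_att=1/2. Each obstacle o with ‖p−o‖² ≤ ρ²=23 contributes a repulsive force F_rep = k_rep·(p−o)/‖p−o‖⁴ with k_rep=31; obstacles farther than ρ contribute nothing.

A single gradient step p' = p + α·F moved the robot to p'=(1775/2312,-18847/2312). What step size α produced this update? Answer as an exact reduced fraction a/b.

α = 1/4

F_att = 1/2·(g−p) = 1/2·(-9,7) = (-4.5000,3.5000)
o1: d²=452 > ρ²=23 → inactive
o2: d²=45 > ρ²=23 → inactive
o3: d²=17 ≤ ρ²=23; F_rep = 31·(-4,-1)/17² = (-0.4291,-0.1073)
o4: d²=320 > ρ²=23 → inactive
F = F_att + ΣF_rep = (-4.9291,3.3927)
Δp = p'−p = (-1.2323,0.8482); α = Δx/Fx = (-2849/2312) / (-2849/578) = 1/4
check: Δy/Fy = (1961/2312) / (1961/578) = 1/4 ✓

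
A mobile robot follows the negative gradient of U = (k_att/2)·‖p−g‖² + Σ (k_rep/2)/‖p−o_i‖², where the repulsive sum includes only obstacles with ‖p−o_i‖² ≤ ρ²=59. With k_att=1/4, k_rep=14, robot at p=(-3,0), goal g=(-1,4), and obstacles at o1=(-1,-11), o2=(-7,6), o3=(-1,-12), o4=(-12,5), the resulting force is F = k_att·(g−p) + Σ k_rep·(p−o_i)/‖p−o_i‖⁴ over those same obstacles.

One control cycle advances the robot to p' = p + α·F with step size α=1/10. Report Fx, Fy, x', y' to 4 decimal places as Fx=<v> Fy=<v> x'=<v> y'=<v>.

F_att = 1/4·(g−p) = 1/4·(2,4) = (0.5000,1.0000)
o1: d²=125 > ρ²=59 → inactive
o2: d²=52 ≤ ρ²=59; F_rep = 14·(4,-6)/52² = (0.0207,-0.0311)
o3: d²=148 > ρ²=59 → inactive
o4: d²=106 > ρ²=59 → inactive
F = F_att + ΣF_rep = (0.5207,0.9689)
p' = p + 1/10·F = (-2.9479,0.0969)

Fx=0.5207 Fy=0.9689 x'=-2.9479 y'=0.0969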